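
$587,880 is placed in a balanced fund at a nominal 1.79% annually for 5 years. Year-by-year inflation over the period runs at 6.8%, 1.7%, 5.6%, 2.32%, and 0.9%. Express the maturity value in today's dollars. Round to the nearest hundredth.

$542,508.36

Nominal value at maturity: $587,880 × (1 + 1.79%)^5 ≈ $642,412.91.
Price-level factor over 5 years: 1.068 × 1.017 × 1.056 × 1.0232 × 1.009 ≈ 1.1841530053.
The maturity value deflated by that factor is the answer in today's purchasing power.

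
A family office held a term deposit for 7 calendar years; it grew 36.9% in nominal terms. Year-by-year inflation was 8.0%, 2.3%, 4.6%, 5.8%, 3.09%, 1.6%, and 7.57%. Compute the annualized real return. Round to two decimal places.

Cumulative inflation factor: 1.080 × 1.023 × 1.046 × 1.058 × 1.0309 × 1.016 × 1.0757 ≈ 1.37758.
Nominal growth factor: 1.36900. Real growth factor = 1.36900 / 1.37758 ≈ 0.99377.
Annualized: 0.99377^(1/7) − 1 ≈ -0.00089.

-0.09%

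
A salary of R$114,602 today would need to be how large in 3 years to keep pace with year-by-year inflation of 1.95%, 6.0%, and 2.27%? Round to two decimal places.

Cumulative price-level factor: 1.0195 × 1.060 × 1.0227 = 1.105201209.
The nominal amount required is R$114,602 scaled up by that factor.

R$126,658.27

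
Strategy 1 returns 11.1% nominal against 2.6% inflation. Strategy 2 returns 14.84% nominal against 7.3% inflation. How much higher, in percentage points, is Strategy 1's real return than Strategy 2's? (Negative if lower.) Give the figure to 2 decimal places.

Strategy 1 real return: 1.111/1.026 − 1 = 8.285%.
Strategy 2 real return: 1.1484/1.073 − 1 = 7.027%.
Difference: 8.285 − 7.027 = 1.258 pp.

1.26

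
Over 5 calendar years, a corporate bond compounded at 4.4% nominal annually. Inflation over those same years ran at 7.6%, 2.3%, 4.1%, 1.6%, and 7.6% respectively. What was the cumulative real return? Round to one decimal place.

-1.0%

Cumulative inflation factor: 1.076 × 1.023 × 1.041 × 1.016 × 1.076 ≈ 1.25269.
Nominal growth factor: 1.24023. Real growth factor = 1.24023 / 1.25269 ≈ 0.99005.
Total real return ≈ -0.9948%.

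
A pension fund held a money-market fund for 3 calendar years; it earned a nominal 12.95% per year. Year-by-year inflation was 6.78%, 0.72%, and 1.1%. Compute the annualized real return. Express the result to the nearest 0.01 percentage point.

Cumulative inflation factor: 1.0678 × 1.0072 × 1.011 ≈ 1.08732.
Nominal growth factor: 1.44098. Real growth factor = 1.44098 / 1.08732 ≈ 1.32526.
Annualized: 1.32526^(1/3) − 1 ≈ 0.09842.

9.84%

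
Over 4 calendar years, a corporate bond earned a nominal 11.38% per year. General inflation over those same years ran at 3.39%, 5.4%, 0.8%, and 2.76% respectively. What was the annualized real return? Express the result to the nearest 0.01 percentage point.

8.06%

Cumulative inflation factor: 1.0339 × 1.054 × 1.008 × 1.0276 ≈ 1.12877.
Nominal growth factor: 1.53897. Real growth factor = 1.53897 / 1.12877 ≈ 1.36341.
Annualized: 1.36341^(1/4) − 1 ≈ 0.08058.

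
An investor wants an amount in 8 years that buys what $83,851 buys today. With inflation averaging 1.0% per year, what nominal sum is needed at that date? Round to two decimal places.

$90,798.62

Cumulative price-level factor: (1+1.0%)^8 ≈ 1.0828567056.
Multiplying $83,851 by the price-level factor gives the future nominal sum.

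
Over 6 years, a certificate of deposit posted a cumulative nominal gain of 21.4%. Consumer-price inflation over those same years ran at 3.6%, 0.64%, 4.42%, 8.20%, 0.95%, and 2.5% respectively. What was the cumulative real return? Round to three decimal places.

Cumulative inflation factor: 1.036 × 1.0064 × 1.0442 × 1.0820 × 1.0095 × 1.025 ≈ 1.21891.
Nominal growth factor: 1.21400. Real growth factor = 1.21400 / 1.21891 ≈ 0.99597.
Total real return ≈ -0.4028%.

-0.403%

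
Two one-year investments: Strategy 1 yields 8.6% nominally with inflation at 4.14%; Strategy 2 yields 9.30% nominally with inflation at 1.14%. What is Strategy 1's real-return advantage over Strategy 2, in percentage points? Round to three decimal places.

-3.785

Strategy 1 real return: 1.086/1.0414 − 1 = 4.2827%.
Strategy 2 real return: 1.0930/1.0114 − 1 = 8.0680%.
Difference: 4.2827 − 8.0680 = -3.7853 pp.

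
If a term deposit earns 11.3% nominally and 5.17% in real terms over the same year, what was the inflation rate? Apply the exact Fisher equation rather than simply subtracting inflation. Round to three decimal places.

5.829%

From (1+r_nom) = (1+r_real)(1+π), we get 1+π = (1 + 11.3%)/(1 + 5.17%) = 1.113/1.0517 ≈ 1.05829.
So π ≈ 5.8287%.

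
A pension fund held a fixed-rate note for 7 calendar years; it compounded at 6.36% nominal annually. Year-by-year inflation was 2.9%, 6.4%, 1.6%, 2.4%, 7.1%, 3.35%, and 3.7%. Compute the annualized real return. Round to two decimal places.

2.36%

Cumulative inflation factor: 1.029 × 1.064 × 1.016 × 1.024 × 1.071 × 1.0335 × 1.037 ≈ 1.30746.
Nominal growth factor: 1.53974. Real growth factor = 1.53974 / 1.30746 ≈ 1.17766.
Annualized: 1.17766^(1/7) − 1 ≈ 0.02364.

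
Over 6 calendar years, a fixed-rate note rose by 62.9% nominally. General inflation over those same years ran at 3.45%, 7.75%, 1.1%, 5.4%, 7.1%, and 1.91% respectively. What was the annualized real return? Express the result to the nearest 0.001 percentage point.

3.879%

Cumulative inflation factor: 1.0345 × 1.0775 × 1.011 × 1.054 × 1.071 × 1.0191 ≈ 1.29642.
Nominal growth factor: 1.62900. Real growth factor = 1.62900 / 1.29642 ≈ 1.25654.
Annualized: 1.25654^(1/6) − 1 ≈ 0.03879.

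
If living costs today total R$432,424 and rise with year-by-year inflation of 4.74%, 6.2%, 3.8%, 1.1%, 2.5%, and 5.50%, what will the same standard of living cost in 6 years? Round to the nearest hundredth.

R$545,847.98

Cumulative price-level factor: 1.0474 × 1.062 × 1.038 × 1.011 × 1.025 × 1.0550 ≈ 1.2622980765.
The nominal amount required is R$432,424 scaled up by that factor.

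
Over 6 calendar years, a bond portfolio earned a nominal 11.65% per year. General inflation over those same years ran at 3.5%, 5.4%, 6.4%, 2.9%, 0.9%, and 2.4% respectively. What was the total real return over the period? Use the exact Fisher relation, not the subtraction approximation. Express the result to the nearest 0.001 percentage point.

56.972%

Cumulative inflation factor: 1.035 × 1.054 × 1.064 × 1.029 × 1.009 × 1.024 ≈ 1.23404.
Nominal growth factor: 1.93710. Real growth factor = 1.93710 / 1.23404 ≈ 1.56972.
Total real return ≈ 56.9724%.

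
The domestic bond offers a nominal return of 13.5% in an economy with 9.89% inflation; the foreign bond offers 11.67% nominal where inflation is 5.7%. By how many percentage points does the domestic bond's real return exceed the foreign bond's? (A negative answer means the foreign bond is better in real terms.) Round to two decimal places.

The domestic bond real return: 1.135/1.0989 − 1 = 3.285%.
The foreign bond real return: 1.1167/1.057 − 1 = 5.648%.
Difference: 3.285 − 5.648 = -2.363 pp.

-2.36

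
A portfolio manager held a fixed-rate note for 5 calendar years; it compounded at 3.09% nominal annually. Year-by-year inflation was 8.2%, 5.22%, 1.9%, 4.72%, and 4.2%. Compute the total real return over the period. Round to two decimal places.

-8.02%

Cumulative inflation factor: 1.082 × 1.0522 × 1.019 × 1.0472 × 1.042 ≈ 1.26589.
Nominal growth factor: 1.16435. Real growth factor = 1.16435 / 1.26589 ≈ 0.91978.
Total real return ≈ -8.0217%.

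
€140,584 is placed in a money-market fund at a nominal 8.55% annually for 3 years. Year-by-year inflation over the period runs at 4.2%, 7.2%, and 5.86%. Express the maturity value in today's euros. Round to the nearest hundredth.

€152,065.60

Nominal value at maturity: €140,584 × (1 + 8.55%)^3 ≈ €179,814.78.
Price-level factor over 3 years: 1.042 × 1.072 × 1.0586 = 1.1824816064.
The maturity value deflated by that factor is the answer in today's purchasing power.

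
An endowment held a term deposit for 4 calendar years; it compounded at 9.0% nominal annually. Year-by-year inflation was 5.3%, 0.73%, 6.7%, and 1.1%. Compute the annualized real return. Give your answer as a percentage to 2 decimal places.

5.39%

Cumulative inflation factor: 1.053 × 1.0073 × 1.067 × 1.011 ≈ 1.14420.
Nominal growth factor: 1.41158. Real growth factor = 1.41158 / 1.14420 ≈ 1.23368.
Annualized: 1.23368^(1/4) − 1 ≈ 0.05390.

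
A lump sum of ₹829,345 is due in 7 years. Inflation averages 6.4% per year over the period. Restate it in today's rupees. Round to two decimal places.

Price-level factor over 7 years: (1 + 6.4%)^7 ≈ 1.5438012766.
Purchasing power today: ₹829,345 divided by that factor.

₹537,209.69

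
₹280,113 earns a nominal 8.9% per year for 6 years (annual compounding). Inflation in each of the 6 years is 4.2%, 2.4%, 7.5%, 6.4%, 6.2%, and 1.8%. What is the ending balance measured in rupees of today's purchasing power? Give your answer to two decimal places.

₹354,087.41

Nominal value at maturity: ₹280,113 × (1 + 8.9%)^6 ≈ ₹467,197.54.
Price-level factor over 6 years: 1.042 × 1.024 × 1.075 × 1.064 × 1.062 × 1.018 ≈ 1.3194412657.
Dividing the nominal maturity value by the price-level factor gives the value in today's money.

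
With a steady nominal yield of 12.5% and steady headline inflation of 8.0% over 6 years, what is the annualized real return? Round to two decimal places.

With constant rates the annual real return is the same each year: (1+12.5%)/(1+8.0%) − 1 = 0.04167.

4.17%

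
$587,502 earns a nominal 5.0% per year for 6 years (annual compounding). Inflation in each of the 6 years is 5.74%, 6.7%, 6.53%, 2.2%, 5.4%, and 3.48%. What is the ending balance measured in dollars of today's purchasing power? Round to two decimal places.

Nominal value at maturity: $587,502 × (1 + 5.0%)^6 ≈ $787,308.87.
Price-level factor over 6 years: 1.0574 × 1.067 × 1.0653 × 1.022 × 1.054 × 1.0348 ≈ 1.3397494247.
The maturity value deflated by that factor is the answer in today's purchasing power.

$587,653.82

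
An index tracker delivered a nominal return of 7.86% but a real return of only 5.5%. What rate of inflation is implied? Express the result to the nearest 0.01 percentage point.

From (1+r_nom) = (1+r_real)(1+π), we get 1+π = (1 + 7.86%)/(1 + 5.5%) = 1.0786/1.055 ≈ 1.02237.
So π ≈ 2.2370%.

2.24%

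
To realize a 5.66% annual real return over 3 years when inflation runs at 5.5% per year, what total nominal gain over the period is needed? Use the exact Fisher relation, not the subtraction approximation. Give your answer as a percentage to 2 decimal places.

Required annual nominal rate: (1+5.66%)(1+5.5%) − 1 = 11.4713%.
Cumulative over 3 years: (1 + 0.114713)^3 − 1 ≈ 0.38513.

38.51%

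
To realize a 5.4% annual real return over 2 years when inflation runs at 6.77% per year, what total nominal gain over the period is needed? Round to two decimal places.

Required annual nominal rate: (1+5.4%)(1+6.77%) − 1 = 12.53558%.
Cumulative over 2 years: (1 + 0.1253558)^2 − 1 ≈ 0.26643.

26.64%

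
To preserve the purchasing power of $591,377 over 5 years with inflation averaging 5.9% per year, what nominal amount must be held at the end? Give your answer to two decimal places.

$787,669.86

Cumulative price-level factor: (1+5.9%)^5 ≈ 1.3319250917.
Multiplying $591,377 by the price-level factor gives the future nominal sum.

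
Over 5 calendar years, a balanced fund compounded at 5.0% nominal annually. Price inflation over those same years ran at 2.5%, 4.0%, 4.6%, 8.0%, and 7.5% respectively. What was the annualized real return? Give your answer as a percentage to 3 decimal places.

Cumulative inflation factor: 1.025 × 1.040 × 1.046 × 1.080 × 1.075 ≈ 1.29456.
Nominal growth factor: 1.27628. Real growth factor = 1.27628 / 1.29456 ≈ 0.98588.
Annualized: 0.98588^(1/5) − 1 ≈ -0.00284.

-0.284%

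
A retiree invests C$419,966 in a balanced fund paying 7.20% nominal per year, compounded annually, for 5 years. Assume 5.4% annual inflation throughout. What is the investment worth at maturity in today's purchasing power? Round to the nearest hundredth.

C$457,072.41

Nominal value at maturity: C$419,966 × (1 + 7.20%)^5 ≈ C$594,549.56.
Price-level factor over 5 years: (1 + 5.4%)^5 ≈ 1.3007776144.
Dividing the nominal maturity value by the price-level factor gives the value in today's money.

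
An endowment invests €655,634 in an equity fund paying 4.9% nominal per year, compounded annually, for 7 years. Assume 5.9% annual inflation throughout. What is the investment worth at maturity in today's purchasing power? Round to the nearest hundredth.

€613,505.08

Nominal value at maturity: €655,634 × (1 + 4.9%)^7 ≈ €916,410.14.
Price-level factor over 7 years: (1 + 5.9%)^7 ≈ 1.4937286838.
The maturity value deflated by that factor is the answer in today's purchasing power.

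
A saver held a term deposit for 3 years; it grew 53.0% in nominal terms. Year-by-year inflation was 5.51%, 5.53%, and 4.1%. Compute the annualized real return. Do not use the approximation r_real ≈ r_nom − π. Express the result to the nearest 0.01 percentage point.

Cumulative inflation factor: 1.0551 × 1.0553 × 1.041 ≈ 1.15910.
Nominal growth factor: 1.53000. Real growth factor = 1.53000 / 1.15910 ≈ 1.31999.
Annualized: 1.31999^(1/3) − 1 ≈ 0.09696.

9.70%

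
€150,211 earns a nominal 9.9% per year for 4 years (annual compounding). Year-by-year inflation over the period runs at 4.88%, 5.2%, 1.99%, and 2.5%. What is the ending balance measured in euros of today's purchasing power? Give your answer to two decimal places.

Nominal value at maturity: €150,211 × (1 + 9.9%)^4 ≈ €219,125.29.
Price-level factor over 4 years: 1.0488 × 1.052 × 1.0199 × 1.025 ≈ 1.1534263687.
Dividing the nominal maturity value by the price-level factor gives the value in today's money.

€189,977.70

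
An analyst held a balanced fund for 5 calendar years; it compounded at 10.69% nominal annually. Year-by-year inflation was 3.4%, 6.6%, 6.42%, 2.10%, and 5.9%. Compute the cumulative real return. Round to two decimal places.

Cumulative inflation factor: 1.034 × 1.066 × 1.0642 × 1.0210 × 1.059 ≈ 1.26830.
Nominal growth factor: 1.66166. Real growth factor = 1.66166 / 1.26830 ≈ 1.31014.
Total real return ≈ 31.0145%.

31.01%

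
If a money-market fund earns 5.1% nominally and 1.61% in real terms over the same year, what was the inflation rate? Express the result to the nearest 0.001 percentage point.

3.435%

From (1+r_nom) = (1+r_real)(1+π), we get 1+π = (1 + 5.1%)/(1 + 1.61%) = 1.051/1.0161 ≈ 1.03435.
So π ≈ 3.4347%.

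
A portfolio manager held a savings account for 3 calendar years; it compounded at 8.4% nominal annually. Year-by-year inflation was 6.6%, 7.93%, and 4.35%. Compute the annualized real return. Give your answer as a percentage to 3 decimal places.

Cumulative inflation factor: 1.066 × 1.0793 × 1.0435 ≈ 1.20058.
Nominal growth factor: 1.27376. Real growth factor = 1.27376 / 1.20058 ≈ 1.06095.
Annualized: 1.06095^(1/3) − 1 ≈ 0.01992.

1.992%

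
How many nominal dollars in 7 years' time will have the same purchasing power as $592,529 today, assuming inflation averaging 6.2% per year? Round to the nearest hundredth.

Cumulative price-level factor: (1+6.2%)^7 ≈ 1.5236022917.
The nominal amount required is $592,529 scaled up by that factor.

$902,778.54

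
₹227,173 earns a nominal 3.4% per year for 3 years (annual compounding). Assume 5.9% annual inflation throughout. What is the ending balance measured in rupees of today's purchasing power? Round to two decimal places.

Nominal value at maturity: ₹227,173 × (1 + 3.4%)^3 ≈ ₹251,141.41.
Price-level factor over 3 years: (1 + 5.9%)^3 = 1.187648379.
The maturity value deflated by that factor is the answer in today's purchasing power.

₹211,461.08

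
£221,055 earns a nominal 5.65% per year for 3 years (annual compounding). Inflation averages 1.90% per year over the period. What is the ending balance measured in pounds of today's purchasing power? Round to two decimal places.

Nominal value at maturity: £221,055 × (1 + 5.65%)^3 ≈ £260,680.68.
Price-level factor over 3 years: (1 + 1.90%)^3 = 1.058089859.
The maturity value deflated by that factor is the answer in today's purchasing power.

£246,369.13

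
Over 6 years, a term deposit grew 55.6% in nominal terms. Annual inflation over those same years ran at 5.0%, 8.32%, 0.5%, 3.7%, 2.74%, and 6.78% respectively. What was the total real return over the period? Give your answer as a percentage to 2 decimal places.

Cumulative inflation factor: 1.050 × 1.0832 × 1.005 × 1.037 × 1.0274 × 1.0678 ≈ 1.30039.
Nominal growth factor: 1.55600. Real growth factor = 1.55600 / 1.30039 ≈ 1.19657.
Total real return ≈ 19.6568%.

19.66%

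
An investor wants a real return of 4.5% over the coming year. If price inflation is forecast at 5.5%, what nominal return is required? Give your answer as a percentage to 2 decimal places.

10.25%

By the Fisher equation, 1 + r_nom = (1 + 4.5%)(1 + 5.5%) = 1.045 × 1.055 = 1.102475.
So r_nom = 10.2475%.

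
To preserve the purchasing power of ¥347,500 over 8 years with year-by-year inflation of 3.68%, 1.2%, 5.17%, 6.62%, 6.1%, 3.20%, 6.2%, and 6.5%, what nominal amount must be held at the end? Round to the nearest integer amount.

¥506,326

Cumulative price-level factor: 1.0368 × 1.012 × 1.0517 × 1.0662 × 1.061 × 1.0320 × 1.062 × 1.065 ≈ 1.4570526961.
Multiplying ¥347,500 by the price-level factor gives the future nominal sum.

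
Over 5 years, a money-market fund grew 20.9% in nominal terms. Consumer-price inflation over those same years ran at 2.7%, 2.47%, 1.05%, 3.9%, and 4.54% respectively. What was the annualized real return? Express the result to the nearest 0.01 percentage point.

Cumulative inflation factor: 1.027 × 1.0247 × 1.0105 × 1.039 × 1.0454 ≈ 1.15505.
Nominal growth factor: 1.20900. Real growth factor = 1.20900 / 1.15505 ≈ 1.04671.
Annualized: 1.04671^(1/5) − 1 ≈ 0.00917.

0.92%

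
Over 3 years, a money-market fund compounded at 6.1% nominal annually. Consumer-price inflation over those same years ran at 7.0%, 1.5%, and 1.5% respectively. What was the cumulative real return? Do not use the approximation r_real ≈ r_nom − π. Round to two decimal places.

8.35%

Cumulative inflation factor: 1.070 × 1.015 × 1.015 ≈ 1.10234.
Nominal growth factor: 1.19439. Real growth factor = 1.19439 / 1.10234 ≈ 1.08350.
Total real return ≈ 8.3503%.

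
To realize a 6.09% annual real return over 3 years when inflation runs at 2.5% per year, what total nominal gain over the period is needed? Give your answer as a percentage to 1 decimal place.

28.6%

Required annual nominal rate: (1+6.09%)(1+2.5%) − 1 = 8.74225%.
Cumulative over 3 years: (1 + 0.0874225)^3 − 1 ≈ 0.28586.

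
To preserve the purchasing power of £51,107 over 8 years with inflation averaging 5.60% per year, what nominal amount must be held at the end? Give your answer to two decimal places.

Cumulative price-level factor: (1+5.60%)^8 ≈ 1.5463626292.
Multiplying £51,107 by the price-level factor gives the future nominal sum.

£79,029.95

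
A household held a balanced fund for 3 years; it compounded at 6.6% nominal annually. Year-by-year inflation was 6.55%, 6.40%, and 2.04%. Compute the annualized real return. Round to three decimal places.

1.547%

Cumulative inflation factor: 1.0655 × 1.0640 × 1.0204 ≈ 1.15682.
Nominal growth factor: 1.21136. Real growth factor = 1.21136 / 1.15682 ≈ 1.04714.
Annualized: 1.04714^(1/3) − 1 ≈ 0.01547.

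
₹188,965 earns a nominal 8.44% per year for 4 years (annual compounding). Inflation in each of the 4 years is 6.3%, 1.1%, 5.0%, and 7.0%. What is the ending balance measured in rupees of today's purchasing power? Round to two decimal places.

Nominal value at maturity: ₹188,965 × (1 + 8.44%)^4 ≈ ₹261,300.00.
Price-level factor over 4 years: 1.063 × 1.011 × 1.050 × 1.070 = 1.2074175855.
Dividing the nominal maturity value by the price-level factor gives the value in today's money.

₹216,412.29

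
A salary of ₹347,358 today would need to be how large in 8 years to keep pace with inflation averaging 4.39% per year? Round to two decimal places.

Cumulative price-level factor: (1+4.39%)^8 ≈ 1.4101690565.
Multiplying ₹347,358 by the price-level factor gives the future nominal sum.

₹489,833.50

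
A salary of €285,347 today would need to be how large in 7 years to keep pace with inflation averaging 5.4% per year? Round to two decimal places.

€412,342.01

Cumulative price-level factor: (1+5.4%)^7 ≈ 1.4450546643.
Multiplying €285,347 by the price-level factor gives the future nominal sum.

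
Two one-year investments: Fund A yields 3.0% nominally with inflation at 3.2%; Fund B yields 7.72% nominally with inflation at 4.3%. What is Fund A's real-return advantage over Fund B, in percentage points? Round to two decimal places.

-3.47

Fund A real return: 1.030/1.032 − 1 = -0.194%.
Fund B real return: 1.0772/1.043 − 1 = 3.279%.
Difference: -0.194 − 3.279 = -3.473 pp.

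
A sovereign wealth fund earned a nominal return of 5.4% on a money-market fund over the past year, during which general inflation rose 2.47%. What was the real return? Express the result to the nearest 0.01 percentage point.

2.86%

Real return via the Fisher equation: (1 + 5.4%)/(1 + 2.47%) − 1 = 1.054/1.0247 − 1 ≈ 0.02859.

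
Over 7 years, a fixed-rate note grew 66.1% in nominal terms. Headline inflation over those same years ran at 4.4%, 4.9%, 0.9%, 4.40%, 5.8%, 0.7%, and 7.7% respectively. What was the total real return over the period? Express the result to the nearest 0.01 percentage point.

Cumulative inflation factor: 1.044 × 1.049 × 1.009 × 1.0440 × 1.058 × 1.007 × 1.077 ≈ 1.32373.
Nominal growth factor: 1.66100. Real growth factor = 1.66100 / 1.32373 ≈ 1.25479.
Total real return ≈ 25.4790%.

25.48%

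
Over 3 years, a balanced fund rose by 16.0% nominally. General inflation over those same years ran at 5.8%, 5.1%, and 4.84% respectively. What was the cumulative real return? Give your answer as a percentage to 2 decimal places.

-0.50%

Cumulative inflation factor: 1.058 × 1.051 × 1.0484 ≈ 1.16578.
Nominal growth factor: 1.16000. Real growth factor = 1.16000 / 1.16578 ≈ 0.99504.
Total real return ≈ -0.4955%.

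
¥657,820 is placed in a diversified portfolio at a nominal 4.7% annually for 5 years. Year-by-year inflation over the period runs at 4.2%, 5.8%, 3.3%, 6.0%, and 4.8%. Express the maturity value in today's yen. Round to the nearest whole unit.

Nominal value at maturity: ¥657,820 × (1 + 4.7%)^5 ≈ ¥827,638.
Price-level factor over 5 years: 1.042 × 1.058 × 1.033 × 1.060 × 1.048 ≈ 1.2650883491.
Dividing the nominal maturity value by the price-level factor gives the value in today's money.

¥654,214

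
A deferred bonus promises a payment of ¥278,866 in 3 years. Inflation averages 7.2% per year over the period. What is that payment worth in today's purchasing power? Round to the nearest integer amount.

¥226,366

Price-level factor over 3 years: (1 + 7.2%)^3 = 1.231925248.
Purchasing power today: ¥278,866 divided by that factor.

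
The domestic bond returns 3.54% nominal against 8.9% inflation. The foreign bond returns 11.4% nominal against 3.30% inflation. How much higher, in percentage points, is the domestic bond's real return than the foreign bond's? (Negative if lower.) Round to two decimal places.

The domestic bond real return: 1.0354/1.089 − 1 = -4.922%.
The foreign bond real return: 1.114/1.0330 − 1 = 7.841%.
Difference: -4.922 − 7.841 = -12.763 pp.

-12.76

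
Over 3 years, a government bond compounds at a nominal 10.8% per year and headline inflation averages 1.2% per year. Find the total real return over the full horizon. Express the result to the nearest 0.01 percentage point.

31.24%

The annual real rate is (1+10.8%)/(1+1.2%) − 1 = 9.4862%.
Compounded over 3 years: (1 + 0.094862)^3 − 1 ≈ 0.31243.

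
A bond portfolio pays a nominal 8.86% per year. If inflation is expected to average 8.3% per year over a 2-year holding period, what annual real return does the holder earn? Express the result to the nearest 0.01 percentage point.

0.52%

With constant rates the annual real return is the same each year: (1+8.86%)/(1+8.3%) − 1 = 0.00517.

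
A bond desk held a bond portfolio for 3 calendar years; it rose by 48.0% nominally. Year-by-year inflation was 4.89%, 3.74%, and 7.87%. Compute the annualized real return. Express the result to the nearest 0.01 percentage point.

Cumulative inflation factor: 1.0489 × 1.0374 × 1.0787 ≈ 1.17376.
Nominal growth factor: 1.48000. Real growth factor = 1.48000 / 1.17376 ≈ 1.26090.
Annualized: 1.26090^(1/3) − 1 ≈ 0.08034.

8.03%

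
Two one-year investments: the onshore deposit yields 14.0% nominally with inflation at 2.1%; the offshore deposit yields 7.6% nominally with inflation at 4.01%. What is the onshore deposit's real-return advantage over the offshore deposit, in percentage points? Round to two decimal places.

8.20

The onshore deposit real return: 1.140/1.021 − 1 = 11.655%.
The offshore deposit real return: 1.076/1.0401 − 1 = 3.452%.
Difference: 11.655 − 3.452 = 8.203 pp.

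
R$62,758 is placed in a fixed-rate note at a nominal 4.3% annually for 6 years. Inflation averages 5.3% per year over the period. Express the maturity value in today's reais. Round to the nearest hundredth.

R$59,265.88

Nominal value at maturity: R$62,758 × (1 + 4.3%)^6 ≈ R$80,793.23.
Price-level factor over 6 years: (1 + 5.3%)^6 ≈ 1.3632334286.
Dividing the nominal maturity value by the price-level factor gives the value in today's money.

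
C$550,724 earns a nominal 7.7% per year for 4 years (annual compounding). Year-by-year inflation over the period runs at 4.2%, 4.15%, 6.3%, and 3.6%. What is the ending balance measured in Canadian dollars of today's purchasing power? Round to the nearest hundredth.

C$619,978.75

Nominal value at maturity: C$550,724 × (1 + 7.7%)^4 ≈ C$740,963.50.
Price-level factor over 4 years: 1.042 × 1.0415 × 1.063 × 1.036 ≈ 1.1951433881.
The maturity value deflated by that factor is the answer in today's purchasing power.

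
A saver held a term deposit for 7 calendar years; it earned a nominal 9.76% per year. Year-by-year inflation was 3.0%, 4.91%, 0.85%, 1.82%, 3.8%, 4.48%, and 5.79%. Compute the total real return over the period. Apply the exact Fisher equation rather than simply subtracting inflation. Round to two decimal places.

Cumulative inflation factor: 1.030 × 1.0491 × 1.0085 × 1.0182 × 1.038 × 1.0448 × 1.0579 ≈ 1.27303.
Nominal growth factor: 1.91915. Real growth factor = 1.91915 / 1.27303 ≈ 1.50755.
Total real return ≈ 50.7546%.

50.75%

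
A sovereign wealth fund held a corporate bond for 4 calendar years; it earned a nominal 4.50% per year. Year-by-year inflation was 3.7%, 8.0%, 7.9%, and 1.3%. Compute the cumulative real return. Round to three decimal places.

Cumulative inflation factor: 1.037 × 1.080 × 1.079 × 1.013 ≈ 1.22415.
Nominal growth factor: 1.19252. Real growth factor = 1.19252 / 1.22415 ≈ 0.97416.
Total real return ≈ -2.5837%.

-2.584%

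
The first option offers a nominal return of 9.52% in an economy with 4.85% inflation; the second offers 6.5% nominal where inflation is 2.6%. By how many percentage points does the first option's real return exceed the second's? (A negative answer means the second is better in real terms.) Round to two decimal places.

The first option real return: 1.0952/1.0485 − 1 = 4.454%.
The second real return: 1.065/1.026 − 1 = 3.801%.
Difference: 4.454 − 3.801 = 0.653 pp.

0.65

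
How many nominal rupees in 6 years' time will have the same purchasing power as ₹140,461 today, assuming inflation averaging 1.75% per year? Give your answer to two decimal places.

Cumulative price-level factor: (1+1.75%)^6 ≈ 1.1097023542.
The nominal amount required is ₹140,461 scaled up by that factor.

₹155,869.90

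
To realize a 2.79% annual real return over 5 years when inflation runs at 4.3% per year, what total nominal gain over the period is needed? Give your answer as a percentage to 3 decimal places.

41.637%

Required annual nominal rate: (1+2.79%)(1+4.3%) − 1 = 7.20997%.
Cumulative over 5 years: (1 + 0.0720997)^5 − 1 ≈ 0.41637.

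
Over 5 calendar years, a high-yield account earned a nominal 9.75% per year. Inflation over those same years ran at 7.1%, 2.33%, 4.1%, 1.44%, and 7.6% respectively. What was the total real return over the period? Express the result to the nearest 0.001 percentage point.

Cumulative inflation factor: 1.071 × 1.0233 × 1.041 × 1.0144 × 1.076 ≈ 1.24527.
Nominal growth factor: 1.59229. Real growth factor = 1.59229 / 1.24527 ≈ 1.27867.
Total real return ≈ 27.8668%.

27.867%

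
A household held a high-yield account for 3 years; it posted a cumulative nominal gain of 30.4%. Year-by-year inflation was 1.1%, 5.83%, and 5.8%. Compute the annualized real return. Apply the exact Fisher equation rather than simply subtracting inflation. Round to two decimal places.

4.83%

Cumulative inflation factor: 1.011 × 1.0583 × 1.058 ≈ 1.13200.
Nominal growth factor: 1.30400. Real growth factor = 1.30400 / 1.13200 ≈ 1.15195.
Annualized: 1.15195^(1/3) − 1 ≈ 0.04828.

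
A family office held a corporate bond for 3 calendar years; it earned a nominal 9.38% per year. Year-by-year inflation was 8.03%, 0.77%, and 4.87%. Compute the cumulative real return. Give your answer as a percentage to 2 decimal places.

Cumulative inflation factor: 1.0803 × 1.0077 × 1.0487 ≈ 1.14163.
Nominal growth factor: 1.30862. Real growth factor = 1.30862 / 1.14163 ≈ 1.14627.
Total real return ≈ 14.6270%.

14.63%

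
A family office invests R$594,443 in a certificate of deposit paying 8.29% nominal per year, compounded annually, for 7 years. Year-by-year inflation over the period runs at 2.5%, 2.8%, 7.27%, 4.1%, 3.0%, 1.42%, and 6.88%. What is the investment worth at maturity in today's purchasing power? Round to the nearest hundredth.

R$790,178.90

Nominal value at maturity: R$594,443 × (1 + 8.29%)^7 ≈ R$1,038,074.91.
Price-level factor over 7 years: 1.025 × 1.028 × 1.0727 × 1.041 × 1.030 × 1.0142 × 1.0688 ≈ 1.3137213751.
The maturity value deflated by that factor is the answer in today's purchasing power.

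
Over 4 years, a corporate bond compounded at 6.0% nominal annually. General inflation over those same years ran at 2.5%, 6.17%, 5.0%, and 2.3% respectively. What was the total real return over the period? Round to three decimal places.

8.002%

Cumulative inflation factor: 1.025 × 1.0617 × 1.050 × 1.023 ≈ 1.16894.
Nominal growth factor: 1.26248. Real growth factor = 1.26248 / 1.16894 ≈ 1.08002.
Total real return ≈ 8.0023%.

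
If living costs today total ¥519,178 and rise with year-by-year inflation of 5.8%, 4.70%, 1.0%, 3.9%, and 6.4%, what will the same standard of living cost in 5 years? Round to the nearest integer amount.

¥642,136

Cumulative price-level factor: 1.058 × 1.0470 × 1.010 × 1.039 × 1.064 ≈ 1.2368325287.
Multiplying ¥519,178 by the price-level factor gives the future nominal sum.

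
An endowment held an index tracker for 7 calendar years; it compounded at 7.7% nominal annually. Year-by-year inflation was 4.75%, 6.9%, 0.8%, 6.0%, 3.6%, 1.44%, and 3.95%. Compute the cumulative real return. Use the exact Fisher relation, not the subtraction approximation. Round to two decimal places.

Cumulative inflation factor: 1.0475 × 1.069 × 1.008 × 1.060 × 1.036 × 1.0144 × 1.0395 ≈ 1.30705.
Nominal growth factor: 1.68078. Real growth factor = 1.68078 / 1.30705 ≈ 1.28593.
Total real return ≈ 28.5933%.

28.59%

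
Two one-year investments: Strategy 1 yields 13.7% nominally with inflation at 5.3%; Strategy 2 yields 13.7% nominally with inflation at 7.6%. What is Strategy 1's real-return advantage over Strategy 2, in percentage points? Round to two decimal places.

Strategy 1 real return: 1.137/1.053 − 1 = 7.977%.
Strategy 2 real return: 1.137/1.076 − 1 = 5.669%.
Difference: 7.977 − 5.669 = 2.308 pp.

2.31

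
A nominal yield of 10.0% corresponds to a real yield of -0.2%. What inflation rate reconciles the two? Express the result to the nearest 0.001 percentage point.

10.220%

From (1+r_nom) = (1+r_real)(1+π), we get 1+π = (1 + 10.0%)/(1 − 0.2%) = 1.100/0.998 ≈ 1.10220.
So π ≈ 10.2204%.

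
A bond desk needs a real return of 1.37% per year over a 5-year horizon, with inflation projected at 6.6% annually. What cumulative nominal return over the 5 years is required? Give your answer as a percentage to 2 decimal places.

47.34%

Required annual nominal rate: (1+1.37%)(1+6.6%) − 1 = 8.06042%.
Cumulative over 5 years: (1 + 0.0806042)^5 − 1 ≈ 0.47344.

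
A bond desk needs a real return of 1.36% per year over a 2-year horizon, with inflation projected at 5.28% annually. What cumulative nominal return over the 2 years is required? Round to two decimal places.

13.87%

Required annual nominal rate: (1+1.36%)(1+5.28%) − 1 = 6.711808%.
Cumulative over 2 years: (1 + 0.06711808)^2 − 1 ≈ 0.13874.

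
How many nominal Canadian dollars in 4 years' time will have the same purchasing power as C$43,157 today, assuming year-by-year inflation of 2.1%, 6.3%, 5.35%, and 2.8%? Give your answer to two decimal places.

Cumulative price-level factor: 1.021 × 1.063 × 1.0535 × 1.028 ≈ 1.1754026384.
Multiplying C$43,157 by the price-level factor gives the future nominal sum.

C$50,726.85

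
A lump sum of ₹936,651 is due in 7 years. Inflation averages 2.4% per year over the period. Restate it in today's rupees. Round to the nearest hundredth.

Price-level factor over 7 years: (1 + 2.4%)^7 ≈ 1.1805916207.
Purchasing power today: ₹936,651 divided by that factor.

₹793,374.26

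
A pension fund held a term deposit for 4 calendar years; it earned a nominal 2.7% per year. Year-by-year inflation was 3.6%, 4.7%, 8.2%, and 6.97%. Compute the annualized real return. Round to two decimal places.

Cumulative inflation factor: 1.036 × 1.047 × 1.082 × 1.0697 ≈ 1.25544.
Nominal growth factor: 1.11245. Real growth factor = 1.11245 / 1.25544 ≈ 0.88611.
Annualized: 0.88611^(1/4) − 1 ≈ -0.02978.

-2.98%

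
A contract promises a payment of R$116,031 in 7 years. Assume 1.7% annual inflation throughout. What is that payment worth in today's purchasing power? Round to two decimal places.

Price-level factor over 7 years: (1 + 1.7%)^7 ≈ 1.1252439082.
Purchasing power today: R$116,031 divided by that factor.

R$103,116.31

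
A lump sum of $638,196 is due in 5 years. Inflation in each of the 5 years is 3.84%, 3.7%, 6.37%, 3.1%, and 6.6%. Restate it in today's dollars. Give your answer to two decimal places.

$506,962.24

Price-level factor over 5 years: 1.0384 × 1.037 × 1.0637 × 1.031 × 1.066 ≈ 1.2588629882.
Purchasing power today: $638,196 divided by that factor.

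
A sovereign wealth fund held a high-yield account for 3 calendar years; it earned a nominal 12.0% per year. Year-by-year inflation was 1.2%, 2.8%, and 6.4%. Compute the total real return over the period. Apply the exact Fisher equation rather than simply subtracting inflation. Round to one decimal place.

26.9%

Cumulative inflation factor: 1.012 × 1.028 × 1.064 ≈ 1.10692.
Nominal growth factor: 1.40493. Real growth factor = 1.40493 / 1.10692 ≈ 1.26923.
Total real return ≈ 26.9226%.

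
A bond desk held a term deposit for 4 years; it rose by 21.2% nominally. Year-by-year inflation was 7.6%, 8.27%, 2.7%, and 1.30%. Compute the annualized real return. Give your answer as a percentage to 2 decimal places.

Cumulative inflation factor: 1.076 × 1.0827 × 1.027 × 1.0130 ≈ 1.21199.
Nominal growth factor: 1.21200. Real growth factor = 1.21200 / 1.21199 ≈ 1.00001.
Annualized: 1.00001^(1/4) − 1 ≈ 0.00000.

0.00%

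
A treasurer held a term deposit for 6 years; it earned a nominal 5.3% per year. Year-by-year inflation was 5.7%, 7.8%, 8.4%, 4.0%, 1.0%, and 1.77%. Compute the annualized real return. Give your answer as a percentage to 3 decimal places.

Cumulative inflation factor: 1.057 × 1.078 × 1.084 × 1.040 × 1.010 × 1.0177 ≈ 1.32038.
Nominal growth factor: 1.36323. Real growth factor = 1.36323 / 1.32038 ≈ 1.03246.
Annualized: 1.03246^(1/6) − 1 ≈ 0.00534.

0.534%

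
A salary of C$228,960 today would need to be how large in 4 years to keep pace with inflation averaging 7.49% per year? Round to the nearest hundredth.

Cumulative price-level factor: (1+7.49%)^4 ≈ 1.3349722912.
Multiplying C$228,960 by the price-level factor gives the future nominal sum.

C$305,655.26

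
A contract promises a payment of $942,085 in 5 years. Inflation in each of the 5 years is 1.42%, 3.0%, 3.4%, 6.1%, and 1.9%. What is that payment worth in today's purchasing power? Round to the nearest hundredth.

Price-level factor over 5 years: 1.0142 × 1.030 × 1.034 × 1.061 × 1.019 ≈ 1.1678066328.
Purchasing power today: $942,085 divided by that factor.

$806,713.18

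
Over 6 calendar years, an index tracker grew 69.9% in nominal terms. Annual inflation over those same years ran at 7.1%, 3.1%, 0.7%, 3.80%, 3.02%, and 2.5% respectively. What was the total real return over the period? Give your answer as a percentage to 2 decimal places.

39.40%

Cumulative inflation factor: 1.071 × 1.031 × 1.007 × 1.0380 × 1.0302 × 1.025 ≈ 1.21877.
Nominal growth factor: 1.69900. Real growth factor = 1.69900 / 1.21877 ≈ 1.39403.
Total real return ≈ 39.4033%.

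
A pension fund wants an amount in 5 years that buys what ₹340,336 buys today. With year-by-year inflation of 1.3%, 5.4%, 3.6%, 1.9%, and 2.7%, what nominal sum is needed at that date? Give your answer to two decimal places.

Cumulative price-level factor: 1.013 × 1.054 × 1.036 × 1.019 × 1.027 ≈ 1.1575891280.
Multiplying ₹340,336 by the price-level factor gives the future nominal sum.

₹393,969.25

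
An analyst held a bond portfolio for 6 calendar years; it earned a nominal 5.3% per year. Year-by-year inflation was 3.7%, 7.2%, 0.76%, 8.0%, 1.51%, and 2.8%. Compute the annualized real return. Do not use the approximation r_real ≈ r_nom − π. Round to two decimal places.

1.29%

Cumulative inflation factor: 1.037 × 1.072 × 1.0076 × 1.080 × 1.0151 × 1.028 ≈ 1.26237.
Nominal growth factor: 1.36323. Real growth factor = 1.36323 / 1.26237 ≈ 1.07990.
Annualized: 1.07990^(1/6) − 1 ≈ 0.01289.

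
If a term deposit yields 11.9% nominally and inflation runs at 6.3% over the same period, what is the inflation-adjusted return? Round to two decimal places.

Real return via the Fisher equation: (1 + 11.9%)/(1 + 6.3%) − 1 = 1.119/1.063 − 1 ≈ 0.05268.

5.27%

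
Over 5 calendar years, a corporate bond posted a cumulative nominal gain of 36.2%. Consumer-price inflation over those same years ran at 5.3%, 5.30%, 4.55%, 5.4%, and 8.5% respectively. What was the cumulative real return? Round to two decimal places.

2.74%

Cumulative inflation factor: 1.053 × 1.0530 × 1.0455 × 1.054 × 1.085 ≈ 1.32572.
Nominal growth factor: 1.36200. Real growth factor = 1.36200 / 1.32572 ≈ 1.02737.
Total real return ≈ 2.7368%.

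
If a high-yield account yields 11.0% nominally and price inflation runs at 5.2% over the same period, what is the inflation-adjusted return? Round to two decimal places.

Real return via the Fisher equation: (1 + 11.0%)/(1 + 5.2%) − 1 = 1.110/1.052 − 1 ≈ 0.05513.

5.51%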